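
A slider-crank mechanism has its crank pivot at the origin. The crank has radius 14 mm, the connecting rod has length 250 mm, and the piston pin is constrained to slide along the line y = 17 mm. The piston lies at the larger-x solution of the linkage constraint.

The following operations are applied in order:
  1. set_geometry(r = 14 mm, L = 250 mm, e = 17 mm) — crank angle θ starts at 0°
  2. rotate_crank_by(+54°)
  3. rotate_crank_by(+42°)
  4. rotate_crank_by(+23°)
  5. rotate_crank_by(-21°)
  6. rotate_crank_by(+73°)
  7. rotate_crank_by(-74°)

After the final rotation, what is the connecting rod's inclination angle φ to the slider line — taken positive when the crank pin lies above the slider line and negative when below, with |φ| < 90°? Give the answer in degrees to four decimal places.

-0.7115

set_geometry: r = 14 mm, L = 250 mm, e = 17 mm; θ ← 0°
rotate_crank_by(+54°): θ ← 0° +54° = 54°
rotate_crank_by(+42°): θ ← 54° +42° = 96°
rotate_crank_by(+23°): θ ← 96° +23° = 119°
rotate_crank_by(-21°): θ ← 119° -21° = 98°
rotate_crank_by(+73°): θ ← 98° +73° = 171°
rotate_crank_by(-74°): θ ← 171° -74° = 97°
crank pin P = (r cos θ, r sin θ) = (-1.706171, 13.895646)
h = r sin θ − e = 13.895646 − 17 = -3.104354
sin φ = h / L = -3.104354 / 250 = -0.01241742
φ = arcsin(-0.01241742) = -0.711484°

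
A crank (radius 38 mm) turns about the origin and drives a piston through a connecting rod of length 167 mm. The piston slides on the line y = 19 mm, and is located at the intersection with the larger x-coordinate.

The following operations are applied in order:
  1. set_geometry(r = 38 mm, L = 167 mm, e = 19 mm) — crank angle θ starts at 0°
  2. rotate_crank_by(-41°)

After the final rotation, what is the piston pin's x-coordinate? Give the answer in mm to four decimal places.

set_geometry: r = 38 mm, L = 167 mm, e = 19 mm; θ ← 0°
rotate_crank_by(-41°): θ ← 0° -41° = -41°
crank pin P = (r cos θ, r sin θ) = (28.678964, -24.930243)
h = r sin θ − e = -24.930243 − 19 = -43.930243
x = r cos θ + √(L² − h²) = 28.678964 + √(27889.0 − 1929.8663) = 28.678964 + 161.118384 = 189.797348

189.7973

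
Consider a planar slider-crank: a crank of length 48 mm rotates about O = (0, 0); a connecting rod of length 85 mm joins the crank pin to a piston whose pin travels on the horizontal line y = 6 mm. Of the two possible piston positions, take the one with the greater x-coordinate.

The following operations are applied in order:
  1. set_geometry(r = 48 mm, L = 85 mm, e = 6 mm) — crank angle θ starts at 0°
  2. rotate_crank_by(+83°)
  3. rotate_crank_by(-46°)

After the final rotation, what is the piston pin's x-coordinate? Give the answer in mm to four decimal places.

set_geometry: r = 48 mm, L = 85 mm, e = 6 mm; θ ← 0°
rotate_crank_by(+83°): θ ← 0° +83° = 83°
rotate_crank_by(-46°): θ ← 83° -46° = 37°
crank pin P = (r cos θ, r sin θ) = (38.334504, 28.887121)
h = r sin θ − e = 28.887121 − 6 = 22.887121
x = r cos θ + √(L² − h²) = 38.334504 + √(7225.0 − 523.8203) = 38.334504 + 81.860733 = 120.195238

120.1952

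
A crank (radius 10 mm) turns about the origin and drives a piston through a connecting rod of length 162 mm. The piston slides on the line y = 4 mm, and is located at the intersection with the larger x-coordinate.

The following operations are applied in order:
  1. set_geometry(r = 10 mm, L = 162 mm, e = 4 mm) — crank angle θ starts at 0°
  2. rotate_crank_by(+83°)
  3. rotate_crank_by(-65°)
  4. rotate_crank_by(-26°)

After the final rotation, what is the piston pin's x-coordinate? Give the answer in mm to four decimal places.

set_geometry: r = 10 mm, L = 162 mm, e = 4 mm; θ ← 0°
rotate_crank_by(+83°): θ ← 0° +83° = 83°
rotate_crank_by(-65°): θ ← 83° -65° = 18°
rotate_crank_by(-26°): θ ← 18° -26° = -8°
crank pin P = (r cos θ, r sin θ) = (9.902681, -1.391731)
h = r sin θ − e = -1.391731 − 4 = -5.391731
x = r cos θ + √(L² − h²) = 9.902681 + √(26244.0 − 29.0708) = 9.902681 + 161.910251 = 171.812931

171.8129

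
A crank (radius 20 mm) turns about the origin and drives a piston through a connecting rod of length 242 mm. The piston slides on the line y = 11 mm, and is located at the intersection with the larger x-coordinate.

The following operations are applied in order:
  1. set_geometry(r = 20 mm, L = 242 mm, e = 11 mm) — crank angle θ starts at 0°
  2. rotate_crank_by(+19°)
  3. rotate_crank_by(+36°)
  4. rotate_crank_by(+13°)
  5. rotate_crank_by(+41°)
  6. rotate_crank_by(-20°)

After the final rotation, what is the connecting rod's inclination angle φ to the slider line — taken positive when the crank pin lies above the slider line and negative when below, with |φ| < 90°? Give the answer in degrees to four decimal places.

set_geometry: r = 20 mm, L = 242 mm, e = 11 mm; θ ← 0°
rotate_crank_by(+19°): θ ← 0° +19° = 19°
rotate_crank_by(+36°): θ ← 19° +36° = 55°
rotate_crank_by(+13°): θ ← 55° +13° = 68°
rotate_crank_by(+41°): θ ← 68° +41° = 109°
rotate_crank_by(-20°): θ ← 109° -20° = 89°
crank pin P = (r cos θ, r sin θ) = (0.349048, 19.996954)
h = r sin θ − e = 19.996954 − 11 = 8.996954
sin φ = h / L = 8.996954 / 242 = 0.03717750
φ = arcsin(0.03717750) = 2.130605°

2.1306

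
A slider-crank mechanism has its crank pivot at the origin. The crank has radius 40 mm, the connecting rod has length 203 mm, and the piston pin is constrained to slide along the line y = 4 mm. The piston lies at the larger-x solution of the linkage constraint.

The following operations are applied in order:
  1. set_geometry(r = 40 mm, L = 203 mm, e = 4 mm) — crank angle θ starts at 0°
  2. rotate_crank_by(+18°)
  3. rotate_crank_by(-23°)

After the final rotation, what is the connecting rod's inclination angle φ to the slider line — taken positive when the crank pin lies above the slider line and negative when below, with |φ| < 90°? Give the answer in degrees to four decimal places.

set_geometry: r = 40 mm, L = 203 mm, e = 4 mm; θ ← 0°
rotate_crank_by(+18°): θ ← 0° +18° = 18°
rotate_crank_by(-23°): θ ← 18° -23° = -5°
crank pin P = (r cos θ, r sin θ) = (39.847788, -3.486230)
h = r sin θ − e = -3.486230 − 4 = -7.486230
sin φ = h / L = -7.486230 / 203 = -0.03687798
φ = arcsin(-0.03687798) = -2.113432°

-2.1134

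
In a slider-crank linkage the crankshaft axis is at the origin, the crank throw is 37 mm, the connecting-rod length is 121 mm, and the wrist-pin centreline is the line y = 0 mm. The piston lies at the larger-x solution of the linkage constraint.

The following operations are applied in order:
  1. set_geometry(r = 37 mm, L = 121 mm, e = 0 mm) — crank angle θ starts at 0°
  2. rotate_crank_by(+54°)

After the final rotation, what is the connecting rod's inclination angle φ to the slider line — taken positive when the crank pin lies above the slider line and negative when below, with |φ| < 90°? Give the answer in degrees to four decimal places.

set_geometry: r = 37 mm, L = 121 mm, e = 0 mm; θ ← 0°
rotate_crank_by(+54°): θ ← 0° +54° = 54°
crank pin P = (r cos θ, r sin θ) = (21.748054, 29.933629)
h = r sin θ − e = 29.933629 − 0 = 29.933629
sin φ = h / L = 29.933629 / 121 = 0.24738536
φ = arcsin(0.24738536) = 14.322845°

14.3228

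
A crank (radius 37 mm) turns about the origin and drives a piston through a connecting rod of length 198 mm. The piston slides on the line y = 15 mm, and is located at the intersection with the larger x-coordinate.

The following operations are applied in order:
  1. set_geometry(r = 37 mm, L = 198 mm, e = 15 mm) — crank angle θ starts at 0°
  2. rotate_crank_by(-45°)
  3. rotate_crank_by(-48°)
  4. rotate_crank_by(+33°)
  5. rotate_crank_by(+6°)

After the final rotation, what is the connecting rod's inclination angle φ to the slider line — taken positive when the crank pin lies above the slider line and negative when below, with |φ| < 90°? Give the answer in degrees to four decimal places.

-13.1168

set_geometry: r = 37 mm, L = 198 mm, e = 15 mm; θ ← 0°
rotate_crank_by(-45°): θ ← 0° -45° = -45°
rotate_crank_by(-48°): θ ← -45° -48° = -93°
rotate_crank_by(+33°): θ ← -93° +33° = -60°
rotate_crank_by(+6°): θ ← -60° +6° = -54°
crank pin P = (r cos θ, r sin θ) = (21.748054, -29.933629)
h = r sin θ − e = -29.933629 − 15 = -44.933629
sin φ = h / L = -44.933629 / 198 = -0.22693752
φ = arcsin(-0.22693752) = -13.116837°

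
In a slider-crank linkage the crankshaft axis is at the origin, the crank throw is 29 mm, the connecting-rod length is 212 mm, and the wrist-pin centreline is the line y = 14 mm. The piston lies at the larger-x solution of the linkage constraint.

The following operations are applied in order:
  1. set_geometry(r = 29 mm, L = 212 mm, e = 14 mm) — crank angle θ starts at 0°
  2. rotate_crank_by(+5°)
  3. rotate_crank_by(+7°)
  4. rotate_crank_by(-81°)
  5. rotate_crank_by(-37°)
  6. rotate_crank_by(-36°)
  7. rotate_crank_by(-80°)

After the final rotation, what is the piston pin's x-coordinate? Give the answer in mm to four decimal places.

190.3799

set_geometry: r = 29 mm, L = 212 mm, e = 14 mm; θ ← 0°
rotate_crank_by(+5°): θ ← 0° +5° = 5°
rotate_crank_by(+7°): θ ← 5° +7° = 12°
rotate_crank_by(-81°): θ ← 12° -81° = -69°
rotate_crank_by(-37°): θ ← -69° -37° = -106°
rotate_crank_by(-36°): θ ← -106° -36° = -142°
rotate_crank_by(-80°): θ ← -142° -80° = -222°
crank pin P = (r cos θ, r sin θ) = (-21.551200, 19.404788)
h = r sin θ − e = 19.404788 − 14 = 5.404788
x = r cos θ + √(L² − h²) = -21.551200 + √(44944.0 − 29.2117) = -21.551200 + 211.931093 = 190.379893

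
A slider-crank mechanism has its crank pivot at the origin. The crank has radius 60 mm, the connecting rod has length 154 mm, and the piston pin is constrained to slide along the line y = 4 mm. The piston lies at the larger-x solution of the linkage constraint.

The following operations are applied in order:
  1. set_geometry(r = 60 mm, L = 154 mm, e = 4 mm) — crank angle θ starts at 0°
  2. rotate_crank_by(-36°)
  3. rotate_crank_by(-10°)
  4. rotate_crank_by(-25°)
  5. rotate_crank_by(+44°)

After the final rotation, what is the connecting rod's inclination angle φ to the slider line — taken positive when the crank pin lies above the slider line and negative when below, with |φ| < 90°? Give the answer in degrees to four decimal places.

-11.7039

set_geometry: r = 60 mm, L = 154 mm, e = 4 mm; θ ← 0°
rotate_crank_by(-36°): θ ← 0° -36° = -36°
rotate_crank_by(-10°): θ ← -36° -10° = -46°
rotate_crank_by(-25°): θ ← -46° -25° = -71°
rotate_crank_by(+44°): θ ← -71° +44° = -27°
crank pin P = (r cos θ, r sin θ) = (53.460391, -27.239430)
h = r sin θ − e = -27.239430 − 4 = -31.239430
sin φ = h / L = -31.239430 / 154 = -0.20285344
φ = arcsin(-0.20285344) = -11.703870°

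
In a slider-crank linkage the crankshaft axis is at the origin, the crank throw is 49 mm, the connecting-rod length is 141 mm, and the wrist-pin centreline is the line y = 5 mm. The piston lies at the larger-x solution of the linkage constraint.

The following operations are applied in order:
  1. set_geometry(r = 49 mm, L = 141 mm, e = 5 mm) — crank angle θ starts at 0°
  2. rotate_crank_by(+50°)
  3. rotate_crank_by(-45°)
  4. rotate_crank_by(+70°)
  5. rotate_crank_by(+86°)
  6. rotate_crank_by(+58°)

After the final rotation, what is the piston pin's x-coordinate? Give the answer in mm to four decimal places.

set_geometry: r = 49 mm, L = 141 mm, e = 5 mm; θ ← 0°
rotate_crank_by(+50°): θ ← 0° +50° = 50°
rotate_crank_by(-45°): θ ← 50° -45° = 5°
rotate_crank_by(+70°): θ ← 5° +70° = 75°
rotate_crank_by(+86°): θ ← 75° +86° = 161°
rotate_crank_by(+58°): θ ← 161° +58° = 219°
crank pin P = (r cos θ, r sin θ) = (-38.080152, -30.836699)
h = r sin θ − e = -30.836699 − 5 = -35.836699
x = r cos θ + √(L² − h²) = -38.080152 + √(19881.0 − 1284.2690) = -38.080152 + 136.369832 = 98.289680

98.2897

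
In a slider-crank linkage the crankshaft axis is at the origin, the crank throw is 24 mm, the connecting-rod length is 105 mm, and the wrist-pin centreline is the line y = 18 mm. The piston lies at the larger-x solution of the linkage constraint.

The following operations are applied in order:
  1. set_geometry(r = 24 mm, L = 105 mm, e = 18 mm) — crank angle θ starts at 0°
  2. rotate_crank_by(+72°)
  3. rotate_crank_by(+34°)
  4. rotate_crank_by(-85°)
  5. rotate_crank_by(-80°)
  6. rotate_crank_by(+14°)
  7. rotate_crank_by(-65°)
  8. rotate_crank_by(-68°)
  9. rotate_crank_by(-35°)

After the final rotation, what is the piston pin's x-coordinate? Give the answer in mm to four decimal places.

84.7562

set_geometry: r = 24 mm, L = 105 mm, e = 18 mm; θ ← 0°
rotate_crank_by(+72°): θ ← 0° +72° = 72°
rotate_crank_by(+34°): θ ← 72° +34° = 106°
rotate_crank_by(-85°): θ ← 106° -85° = 21°
rotate_crank_by(-80°): θ ← 21° -80° = -59°
rotate_crank_by(+14°): θ ← -59° +14° = -45°
rotate_crank_by(-65°): θ ← -45° -65° = -110°
rotate_crank_by(-68°): θ ← -110° -68° = -178°
rotate_crank_by(-35°): θ ← -178° -35° = -213°
crank pin P = (r cos θ, r sin θ) = (-20.128094, 13.071337)
h = r sin θ − e = 13.071337 − 18 = -4.928663
x = r cos θ + √(L² − h²) = -20.128094 + √(11025.0 − 24.2917) = -20.128094 + 104.884261 = 84.756168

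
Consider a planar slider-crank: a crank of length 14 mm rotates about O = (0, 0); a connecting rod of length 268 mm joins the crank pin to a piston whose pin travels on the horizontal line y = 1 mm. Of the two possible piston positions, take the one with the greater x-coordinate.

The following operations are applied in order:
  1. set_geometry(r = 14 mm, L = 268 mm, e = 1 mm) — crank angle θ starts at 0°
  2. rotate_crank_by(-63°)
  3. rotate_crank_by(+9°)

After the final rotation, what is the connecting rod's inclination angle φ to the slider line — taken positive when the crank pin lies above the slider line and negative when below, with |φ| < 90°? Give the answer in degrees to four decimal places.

set_geometry: r = 14 mm, L = 268 mm, e = 1 mm; θ ← 0°
rotate_crank_by(-63°): θ ← 0° -63° = -63°
rotate_crank_by(+9°): θ ← -63° +9° = -54°
crank pin P = (r cos θ, r sin θ) = (8.228994, -11.326238)
h = r sin θ − e = -11.326238 − 1 = -12.326238
sin φ = h / L = -12.326238 / 268 = -0.04599343
φ = arcsin(-0.04599343) = -2.636159°

-2.6362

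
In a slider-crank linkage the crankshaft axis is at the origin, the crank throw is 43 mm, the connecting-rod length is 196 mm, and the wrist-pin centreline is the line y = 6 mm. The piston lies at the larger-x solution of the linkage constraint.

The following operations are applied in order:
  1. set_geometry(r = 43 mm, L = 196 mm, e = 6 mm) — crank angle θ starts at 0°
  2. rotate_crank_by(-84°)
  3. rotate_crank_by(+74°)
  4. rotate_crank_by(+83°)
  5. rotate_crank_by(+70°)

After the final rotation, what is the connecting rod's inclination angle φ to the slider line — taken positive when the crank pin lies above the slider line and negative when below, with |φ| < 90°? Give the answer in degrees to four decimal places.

set_geometry: r = 43 mm, L = 196 mm, e = 6 mm; θ ← 0°
rotate_crank_by(-84°): θ ← 0° -84° = -84°
rotate_crank_by(+74°): θ ← -84° +74° = -10°
rotate_crank_by(+83°): θ ← -10° +83° = 73°
rotate_crank_by(+70°): θ ← 73° +70° = 143°
crank pin P = (r cos θ, r sin θ) = (-34.341327, 25.878046)
h = r sin θ − e = 25.878046 − 6 = 19.878046
sin φ = h / L = 19.878046 / 196 = 0.10141860
φ = arcsin(0.10141860) = 5.820866°

5.8209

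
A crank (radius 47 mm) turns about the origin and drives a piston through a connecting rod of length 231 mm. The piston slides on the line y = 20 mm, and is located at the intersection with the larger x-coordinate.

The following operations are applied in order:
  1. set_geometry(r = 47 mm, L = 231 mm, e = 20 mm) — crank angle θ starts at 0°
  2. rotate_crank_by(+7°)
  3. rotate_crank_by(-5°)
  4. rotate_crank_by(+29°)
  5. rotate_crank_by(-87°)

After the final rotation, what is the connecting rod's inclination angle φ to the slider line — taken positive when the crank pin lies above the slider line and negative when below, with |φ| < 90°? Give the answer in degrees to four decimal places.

-14.7889

set_geometry: r = 47 mm, L = 231 mm, e = 20 mm; θ ← 0°
rotate_crank_by(+7°): θ ← 0° +7° = 7°
rotate_crank_by(-5°): θ ← 7° -5° = 2°
rotate_crank_by(+29°): θ ← 2° +29° = 31°
rotate_crank_by(-87°): θ ← 31° -87° = -56°
crank pin P = (r cos θ, r sin θ) = (26.282066, -38.964766)
h = r sin θ − e = -38.964766 − 20 = -58.964766
sin φ = h / L = -58.964766 / 231 = -0.25525873
φ = arcsin(-0.25525873) = -14.788916°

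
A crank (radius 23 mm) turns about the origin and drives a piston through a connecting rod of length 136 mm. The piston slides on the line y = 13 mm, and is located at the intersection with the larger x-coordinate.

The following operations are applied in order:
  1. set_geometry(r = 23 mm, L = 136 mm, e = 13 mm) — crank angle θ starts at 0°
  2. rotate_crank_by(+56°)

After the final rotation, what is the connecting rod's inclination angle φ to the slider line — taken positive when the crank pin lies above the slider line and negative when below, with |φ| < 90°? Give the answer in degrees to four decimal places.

set_geometry: r = 23 mm, L = 136 mm, e = 13 mm; θ ← 0°
rotate_crank_by(+56°): θ ← 0° +56° = 56°
crank pin P = (r cos θ, r sin θ) = (12.861437, 19.067864)
h = r sin θ − e = 19.067864 − 13 = 6.067864
sin φ = h / L = 6.067864 / 136 = 0.04461665
φ = arcsin(0.04461665) = 2.557195°

2.5572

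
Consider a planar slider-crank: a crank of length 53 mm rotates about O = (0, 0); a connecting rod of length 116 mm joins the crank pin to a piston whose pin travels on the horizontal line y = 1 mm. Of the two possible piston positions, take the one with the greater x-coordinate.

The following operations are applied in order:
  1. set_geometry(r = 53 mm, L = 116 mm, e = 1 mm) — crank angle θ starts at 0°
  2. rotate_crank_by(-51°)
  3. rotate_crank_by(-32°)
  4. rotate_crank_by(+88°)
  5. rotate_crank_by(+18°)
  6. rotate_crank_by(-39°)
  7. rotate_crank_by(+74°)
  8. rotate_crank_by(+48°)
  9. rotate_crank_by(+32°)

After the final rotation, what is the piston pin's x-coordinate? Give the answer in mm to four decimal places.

71.3754

set_geometry: r = 53 mm, L = 116 mm, e = 1 mm; θ ← 0°
rotate_crank_by(-51°): θ ← 0° -51° = -51°
rotate_crank_by(-32°): θ ← -51° -32° = -83°
rotate_crank_by(+88°): θ ← -83° +88° = 5°
rotate_crank_by(+18°): θ ← 5° +18° = 23°
rotate_crank_by(-39°): θ ← 23° -39° = -16°
rotate_crank_by(+74°): θ ← -16° +74° = 58°
rotate_crank_by(+48°): θ ← 58° +48° = 106°
rotate_crank_by(+32°): θ ← 106° +32° = 138°
crank pin P = (r cos θ, r sin θ) = (-39.386676, 35.463922)
h = r sin θ − e = 35.463922 − 1 = 34.463922
x = r cos θ + √(L² − h²) = -39.386676 + √(13456.0 − 1187.7619) = -39.386676 + 110.762079 = 71.375403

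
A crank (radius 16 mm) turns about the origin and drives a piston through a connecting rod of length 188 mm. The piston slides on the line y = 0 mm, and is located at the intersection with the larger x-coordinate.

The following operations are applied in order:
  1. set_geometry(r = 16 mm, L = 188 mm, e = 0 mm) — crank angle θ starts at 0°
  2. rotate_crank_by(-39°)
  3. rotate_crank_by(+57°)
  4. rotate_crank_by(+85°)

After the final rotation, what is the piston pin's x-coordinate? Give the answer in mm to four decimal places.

set_geometry: r = 16 mm, L = 188 mm, e = 0 mm; θ ← 0°
rotate_crank_by(-39°): θ ← 0° -39° = -39°
rotate_crank_by(+57°): θ ← -39° +57° = 18°
rotate_crank_by(+85°): θ ← 18° +85° = 103°
crank pin P = (r cos θ, r sin θ) = (-3.599217, 15.589921)
h = r sin θ − e = 15.589921 − 0 = 15.589921
x = r cos θ + √(L² − h²) = -3.599217 + √(35344.0 − 243.0456) = -3.599217 + 187.352487 = 183.753270

183.7533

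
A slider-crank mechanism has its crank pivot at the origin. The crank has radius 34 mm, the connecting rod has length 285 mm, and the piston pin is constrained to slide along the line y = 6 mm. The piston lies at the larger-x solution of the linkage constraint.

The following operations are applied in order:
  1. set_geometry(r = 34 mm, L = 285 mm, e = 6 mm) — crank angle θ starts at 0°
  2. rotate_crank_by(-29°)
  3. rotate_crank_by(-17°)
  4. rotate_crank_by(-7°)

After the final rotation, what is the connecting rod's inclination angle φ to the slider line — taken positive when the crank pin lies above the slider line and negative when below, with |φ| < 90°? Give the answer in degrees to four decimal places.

set_geometry: r = 34 mm, L = 285 mm, e = 6 mm; θ ← 0°
rotate_crank_by(-29°): θ ← 0° -29° = -29°
rotate_crank_by(-17°): θ ← -29° -17° = -46°
rotate_crank_by(-7°): θ ← -46° -7° = -53°
crank pin P = (r cos θ, r sin θ) = (20.461711, -27.153607)
h = r sin θ − e = -27.153607 − 6 = -33.153607
sin φ = h / L = -33.153607 / 285 = -0.11632845
φ = arcsin(-0.11632845) = -6.680254°

-6.6803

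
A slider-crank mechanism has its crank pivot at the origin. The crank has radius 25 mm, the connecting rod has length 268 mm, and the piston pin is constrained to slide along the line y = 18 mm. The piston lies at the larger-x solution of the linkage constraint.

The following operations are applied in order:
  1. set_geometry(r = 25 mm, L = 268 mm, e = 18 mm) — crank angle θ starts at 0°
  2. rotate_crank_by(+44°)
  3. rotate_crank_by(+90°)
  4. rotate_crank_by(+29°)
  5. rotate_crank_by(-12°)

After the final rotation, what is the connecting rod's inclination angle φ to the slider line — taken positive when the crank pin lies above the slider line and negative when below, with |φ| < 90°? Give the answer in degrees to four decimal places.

-1.2571

set_geometry: r = 25 mm, L = 268 mm, e = 18 mm; θ ← 0°
rotate_crank_by(+44°): θ ← 0° +44° = 44°
rotate_crank_by(+90°): θ ← 44° +90° = 134°
rotate_crank_by(+29°): θ ← 134° +29° = 163°
rotate_crank_by(-12°): θ ← 163° -12° = 151°
crank pin P = (r cos θ, r sin θ) = (-21.865493, 12.120241)
h = r sin θ − e = 12.120241 − 18 = -5.879759
sin φ = h / L = -5.879759 / 268 = -0.02193940
φ = arcsin(-0.02193940) = -1.257136°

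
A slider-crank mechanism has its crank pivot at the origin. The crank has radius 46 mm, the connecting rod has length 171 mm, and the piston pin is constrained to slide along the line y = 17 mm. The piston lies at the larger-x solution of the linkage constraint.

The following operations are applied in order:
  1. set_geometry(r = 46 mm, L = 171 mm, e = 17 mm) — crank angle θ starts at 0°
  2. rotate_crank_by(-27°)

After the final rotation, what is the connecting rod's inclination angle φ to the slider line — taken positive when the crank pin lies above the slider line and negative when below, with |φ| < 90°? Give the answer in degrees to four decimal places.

-12.7996

set_geometry: r = 46 mm, L = 171 mm, e = 17 mm; θ ← 0°
rotate_crank_by(-27°): θ ← 0° -27° = -27°
crank pin P = (r cos θ, r sin θ) = (40.986300, -20.883563)
h = r sin θ − e = -20.883563 − 17 = -37.883563
sin φ = h / L = -37.883563 / 171 = -0.22154130
φ = arcsin(-0.22154130) = -12.799577°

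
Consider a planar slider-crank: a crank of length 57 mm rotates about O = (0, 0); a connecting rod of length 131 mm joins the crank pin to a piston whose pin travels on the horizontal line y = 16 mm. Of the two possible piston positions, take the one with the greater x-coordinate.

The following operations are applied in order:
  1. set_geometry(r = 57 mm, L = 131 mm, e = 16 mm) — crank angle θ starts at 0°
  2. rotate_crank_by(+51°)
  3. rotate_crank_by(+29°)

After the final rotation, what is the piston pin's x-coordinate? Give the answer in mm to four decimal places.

set_geometry: r = 57 mm, L = 131 mm, e = 16 mm; θ ← 0°
rotate_crank_by(+51°): θ ← 0° +51° = 51°
rotate_crank_by(+29°): θ ← 51° +29° = 80°
crank pin P = (r cos θ, r sin θ) = (9.897946, 56.134042)
h = r sin θ − e = 56.134042 − 16 = 40.134042
x = r cos θ + √(L² − h²) = 9.897946 + √(17161.0 − 1610.7413) = 9.897946 + 124.700676 = 134.598622

134.5986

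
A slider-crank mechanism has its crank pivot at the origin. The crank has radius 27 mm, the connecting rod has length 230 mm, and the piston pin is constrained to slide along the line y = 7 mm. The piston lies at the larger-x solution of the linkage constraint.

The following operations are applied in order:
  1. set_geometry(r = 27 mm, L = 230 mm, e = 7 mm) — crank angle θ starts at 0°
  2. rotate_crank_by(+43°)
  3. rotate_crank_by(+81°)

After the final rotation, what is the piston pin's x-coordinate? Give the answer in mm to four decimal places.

214.3867

set_geometry: r = 27 mm, L = 230 mm, e = 7 mm; θ ← 0°
rotate_crank_by(+43°): θ ← 0° +43° = 43°
rotate_crank_by(+81°): θ ← 43° +81° = 124°
crank pin P = (r cos θ, r sin θ) = (-15.098208, 22.384014)
h = r sin θ − e = 22.384014 − 7 = 15.384014
x = r cos θ + √(L² − h²) = -15.098208 + √(52900.0 − 236.6679) = -15.098208 + 229.484928 = 214.386719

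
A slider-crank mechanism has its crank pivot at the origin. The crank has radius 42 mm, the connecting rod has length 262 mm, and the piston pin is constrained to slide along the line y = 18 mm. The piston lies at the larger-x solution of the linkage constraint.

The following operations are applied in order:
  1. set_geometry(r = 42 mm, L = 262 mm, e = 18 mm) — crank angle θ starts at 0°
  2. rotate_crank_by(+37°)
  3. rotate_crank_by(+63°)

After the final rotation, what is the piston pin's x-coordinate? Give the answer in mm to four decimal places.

set_geometry: r = 42 mm, L = 262 mm, e = 18 mm; θ ← 0°
rotate_crank_by(+37°): θ ← 0° +37° = 37°
rotate_crank_by(+63°): θ ← 37° +63° = 100°
crank pin P = (r cos θ, r sin θ) = (-7.293223, 41.361926)
h = r sin θ − e = 41.361926 − 18 = 23.361926
x = r cos θ + √(L² − h²) = -7.293223 + √(68644.0 − 545.7796) = -7.293223 + 260.956357 = 253.663134

253.6631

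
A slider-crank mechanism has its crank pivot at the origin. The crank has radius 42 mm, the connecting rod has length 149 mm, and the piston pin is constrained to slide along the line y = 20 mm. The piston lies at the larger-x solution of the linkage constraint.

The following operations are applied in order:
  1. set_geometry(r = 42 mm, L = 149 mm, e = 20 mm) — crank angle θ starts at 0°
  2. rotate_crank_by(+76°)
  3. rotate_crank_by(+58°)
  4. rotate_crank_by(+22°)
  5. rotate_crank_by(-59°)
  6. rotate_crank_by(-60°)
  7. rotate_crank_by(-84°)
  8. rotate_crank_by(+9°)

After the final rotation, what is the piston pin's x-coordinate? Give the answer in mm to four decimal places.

174.8641

set_geometry: r = 42 mm, L = 149 mm, e = 20 mm; θ ← 0°
rotate_crank_by(+76°): θ ← 0° +76° = 76°
rotate_crank_by(+58°): θ ← 76° +58° = 134°
rotate_crank_by(+22°): θ ← 134° +22° = 156°
rotate_crank_by(-59°): θ ← 156° -59° = 97°
rotate_crank_by(-60°): θ ← 97° -60° = 37°
rotate_crank_by(-84°): θ ← 37° -84° = -47°
rotate_crank_by(+9°): θ ← -47° +9° = -38°
crank pin P = (r cos θ, r sin θ) = (33.096452, -25.857782)
h = r sin θ − e = -25.857782 − 20 = -45.857782
x = r cos θ + √(L² − h²) = 33.096452 + √(22201.0 − 2102.9362) = 33.096452 + 141.767640 = 174.864092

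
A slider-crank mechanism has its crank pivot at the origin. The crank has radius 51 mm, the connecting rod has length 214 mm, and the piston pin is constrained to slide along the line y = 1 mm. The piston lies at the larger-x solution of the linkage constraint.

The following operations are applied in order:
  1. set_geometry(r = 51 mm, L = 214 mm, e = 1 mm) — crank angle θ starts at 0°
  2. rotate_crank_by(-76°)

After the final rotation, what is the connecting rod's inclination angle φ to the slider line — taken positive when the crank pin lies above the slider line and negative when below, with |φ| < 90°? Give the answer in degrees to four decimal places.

set_geometry: r = 51 mm, L = 214 mm, e = 1 mm; θ ← 0°
rotate_crank_by(-76°): θ ← 0° -76° = -76°
crank pin P = (r cos θ, r sin θ) = (12.338017, -49.485082)
h = r sin θ − e = -49.485082 − 1 = -50.485082
sin φ = h / L = -50.485082 / 214 = -0.23591160
φ = arcsin(-0.23591160) = -13.645364°

-13.6454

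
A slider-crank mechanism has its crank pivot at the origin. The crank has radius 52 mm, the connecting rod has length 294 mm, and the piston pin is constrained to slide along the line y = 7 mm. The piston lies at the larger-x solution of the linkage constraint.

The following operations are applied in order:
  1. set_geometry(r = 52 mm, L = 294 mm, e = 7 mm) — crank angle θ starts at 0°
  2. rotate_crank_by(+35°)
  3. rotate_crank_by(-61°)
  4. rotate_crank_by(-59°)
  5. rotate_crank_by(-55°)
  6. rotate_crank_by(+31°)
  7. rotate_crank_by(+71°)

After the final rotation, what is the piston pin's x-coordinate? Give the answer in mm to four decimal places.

set_geometry: r = 52 mm, L = 294 mm, e = 7 mm; θ ← 0°
rotate_crank_by(+35°): θ ← 0° +35° = 35°
rotate_crank_by(-61°): θ ← 35° -61° = -26°
rotate_crank_by(-59°): θ ← -26° -59° = -85°
rotate_crank_by(-55°): θ ← -85° -55° = -140°
rotate_crank_by(+31°): θ ← -140° +31° = -109°
rotate_crank_by(+71°): θ ← -109° +71° = -38°
crank pin P = (r cos θ, r sin θ) = (40.976559, -32.014397)
h = r sin θ − e = -32.014397 − 7 = -39.014397
x = r cos θ + √(L² − h²) = 40.976559 + √(86436.0 − 1522.1232) = 40.976559 + 291.399857 = 332.376417

332.3764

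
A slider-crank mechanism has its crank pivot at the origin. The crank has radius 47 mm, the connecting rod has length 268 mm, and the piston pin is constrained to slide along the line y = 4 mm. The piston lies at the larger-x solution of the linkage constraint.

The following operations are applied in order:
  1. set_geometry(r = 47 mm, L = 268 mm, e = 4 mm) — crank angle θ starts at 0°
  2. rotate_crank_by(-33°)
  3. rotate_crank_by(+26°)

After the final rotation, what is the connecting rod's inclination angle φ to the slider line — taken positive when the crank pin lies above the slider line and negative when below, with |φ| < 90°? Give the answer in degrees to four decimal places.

set_geometry: r = 47 mm, L = 268 mm, e = 4 mm; θ ← 0°
rotate_crank_by(-33°): θ ← 0° -33° = -33°
rotate_crank_by(+26°): θ ← -33° +26° = -7°
crank pin P = (r cos θ, r sin θ) = (46.649669, -5.727859)
h = r sin θ − e = -5.727859 − 4 = -9.727859
sin φ = h / L = -9.727859 / 268 = -0.03629798
φ = arcsin(-0.03629798) = -2.080178°

-2.0802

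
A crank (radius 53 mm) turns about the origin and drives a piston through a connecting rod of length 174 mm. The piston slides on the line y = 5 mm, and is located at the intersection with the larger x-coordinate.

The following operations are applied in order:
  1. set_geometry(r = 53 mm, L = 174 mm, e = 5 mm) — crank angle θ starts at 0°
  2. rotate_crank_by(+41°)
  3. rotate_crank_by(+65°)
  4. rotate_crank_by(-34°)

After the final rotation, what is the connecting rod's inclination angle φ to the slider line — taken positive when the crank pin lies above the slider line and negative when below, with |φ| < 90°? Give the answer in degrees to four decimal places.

set_geometry: r = 53 mm, L = 174 mm, e = 5 mm; θ ← 0°
rotate_crank_by(+41°): θ ← 0° +41° = 41°
rotate_crank_by(+65°): θ ← 41° +65° = 106°
rotate_crank_by(-34°): θ ← 106° -34° = 72°
crank pin P = (r cos θ, r sin θ) = (16.377901, 50.405995)
h = r sin θ − e = 50.405995 − 5 = 45.405995
sin φ = h / L = 45.405995 / 174 = 0.26095400
φ = arcsin(0.26095400) = 15.126676°

15.1267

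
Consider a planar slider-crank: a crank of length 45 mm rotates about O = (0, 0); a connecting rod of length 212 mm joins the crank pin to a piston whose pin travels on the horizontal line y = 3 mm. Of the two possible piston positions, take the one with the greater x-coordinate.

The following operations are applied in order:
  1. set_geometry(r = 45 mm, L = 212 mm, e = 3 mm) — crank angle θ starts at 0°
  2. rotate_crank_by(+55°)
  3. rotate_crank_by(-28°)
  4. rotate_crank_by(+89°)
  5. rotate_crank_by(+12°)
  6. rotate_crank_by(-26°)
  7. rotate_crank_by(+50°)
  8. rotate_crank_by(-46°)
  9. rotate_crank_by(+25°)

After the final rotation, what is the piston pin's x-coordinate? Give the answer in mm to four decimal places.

set_geometry: r = 45 mm, L = 212 mm, e = 3 mm; θ ← 0°
rotate_crank_by(+55°): θ ← 0° +55° = 55°
rotate_crank_by(-28°): θ ← 55° -28° = 27°
rotate_crank_by(+89°): θ ← 27° +89° = 116°
rotate_crank_by(+12°): θ ← 116° +12° = 128°
rotate_crank_by(-26°): θ ← 128° -26° = 102°
rotate_crank_by(+50°): θ ← 102° +50° = 152°
rotate_crank_by(-46°): θ ← 152° -46° = 106°
rotate_crank_by(+25°): θ ← 106° +25° = 131°
crank pin P = (r cos θ, r sin θ) = (-29.522656, 33.961931)
h = r sin θ − e = 33.961931 − 3 = 30.961931
x = r cos θ + √(L² − h²) = -29.522656 + √(44944.0 − 958.6412) = -29.522656 + 209.726867 = 180.204211

180.2042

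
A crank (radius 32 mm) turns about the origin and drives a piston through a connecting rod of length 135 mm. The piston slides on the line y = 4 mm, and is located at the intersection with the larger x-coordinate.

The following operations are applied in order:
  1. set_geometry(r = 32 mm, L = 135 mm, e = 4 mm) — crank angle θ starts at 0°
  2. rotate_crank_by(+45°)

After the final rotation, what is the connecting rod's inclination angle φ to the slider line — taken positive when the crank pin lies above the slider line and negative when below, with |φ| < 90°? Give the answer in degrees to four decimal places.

set_geometry: r = 32 mm, L = 135 mm, e = 4 mm; θ ← 0°
rotate_crank_by(+45°): θ ← 0° +45° = 45°
crank pin P = (r cos θ, r sin θ) = (22.627417, 22.627417)
h = r sin θ − e = 22.627417 − 4 = 18.627417
sin φ = h / L = 18.627417 / 135 = 0.13798087
φ = arcsin(0.13798087) = 7.931025°

7.9310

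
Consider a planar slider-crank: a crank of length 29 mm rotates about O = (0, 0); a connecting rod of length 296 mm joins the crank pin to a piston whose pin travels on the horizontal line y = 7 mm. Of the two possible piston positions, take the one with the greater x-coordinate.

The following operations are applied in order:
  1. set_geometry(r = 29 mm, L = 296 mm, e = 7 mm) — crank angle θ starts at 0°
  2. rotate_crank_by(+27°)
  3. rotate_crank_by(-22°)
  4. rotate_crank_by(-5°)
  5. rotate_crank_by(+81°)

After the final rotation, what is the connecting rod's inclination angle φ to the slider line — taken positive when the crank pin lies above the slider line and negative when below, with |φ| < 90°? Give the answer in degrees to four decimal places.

4.1931

set_geometry: r = 29 mm, L = 296 mm, e = 7 mm; θ ← 0°
rotate_crank_by(+27°): θ ← 0° +27° = 27°
rotate_crank_by(-22°): θ ← 27° -22° = 5°
rotate_crank_by(-5°): θ ← 5° -5° = 0°
rotate_crank_by(+81°): θ ← 0° +81° = 81°
crank pin P = (r cos θ, r sin θ) = (4.536599, 28.642962)
h = r sin θ − e = 28.642962 − 7 = 21.642962
sin φ = h / L = 21.642962 / 296 = 0.07311811
φ = arcsin(0.07311811) = 4.193101°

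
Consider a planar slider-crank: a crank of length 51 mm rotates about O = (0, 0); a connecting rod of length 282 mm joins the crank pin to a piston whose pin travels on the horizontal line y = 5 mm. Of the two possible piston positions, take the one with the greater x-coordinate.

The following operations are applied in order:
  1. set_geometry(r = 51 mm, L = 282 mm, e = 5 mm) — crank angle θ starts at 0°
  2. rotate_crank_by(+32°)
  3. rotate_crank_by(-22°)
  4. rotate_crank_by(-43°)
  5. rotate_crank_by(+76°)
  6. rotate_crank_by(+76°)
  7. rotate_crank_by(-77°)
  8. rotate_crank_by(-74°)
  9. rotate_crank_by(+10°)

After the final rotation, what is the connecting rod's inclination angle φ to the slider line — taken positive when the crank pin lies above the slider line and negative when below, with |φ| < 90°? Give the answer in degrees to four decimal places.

-4.9035

set_geometry: r = 51 mm, L = 282 mm, e = 5 mm; θ ← 0°
rotate_crank_by(+32°): θ ← 0° +32° = 32°
rotate_crank_by(-22°): θ ← 32° -22° = 10°
rotate_crank_by(-43°): θ ← 10° -43° = -33°
rotate_crank_by(+76°): θ ← -33° +76° = 43°
rotate_crank_by(+76°): θ ← 43° +76° = 119°
rotate_crank_by(-77°): θ ← 119° -77° = 42°
rotate_crank_by(-74°): θ ← 42° -74° = -32°
rotate_crank_by(+10°): θ ← -32° +10° = -22°
crank pin P = (r cos θ, r sin θ) = (47.286377, -19.104936)
h = r sin θ − e = -19.104936 − 5 = -24.104936
sin φ = h / L = -24.104936 / 282 = -0.08547850
φ = arcsin(-0.08547850) = -4.903541°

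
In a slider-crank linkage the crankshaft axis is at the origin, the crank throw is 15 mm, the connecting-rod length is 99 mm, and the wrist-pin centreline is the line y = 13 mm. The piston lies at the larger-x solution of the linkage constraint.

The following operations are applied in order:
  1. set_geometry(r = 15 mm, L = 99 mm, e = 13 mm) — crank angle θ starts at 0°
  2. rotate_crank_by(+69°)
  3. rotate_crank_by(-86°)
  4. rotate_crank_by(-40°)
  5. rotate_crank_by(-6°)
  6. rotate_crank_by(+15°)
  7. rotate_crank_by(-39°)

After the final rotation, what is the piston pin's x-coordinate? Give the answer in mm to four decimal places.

95.7490

set_geometry: r = 15 mm, L = 99 mm, e = 13 mm; θ ← 0°
rotate_crank_by(+69°): θ ← 0° +69° = 69°
rotate_crank_by(-86°): θ ← 69° -86° = -17°
rotate_crank_by(-40°): θ ← -17° -40° = -57°
rotate_crank_by(-6°): θ ← -57° -6° = -63°
rotate_crank_by(+15°): θ ← -63° +15° = -48°
rotate_crank_by(-39°): θ ← -48° -39° = -87°
crank pin P = (r cos θ, r sin θ) = (0.785039, -14.979443)
h = r sin θ − e = -14.979443 − 13 = -27.979443
x = r cos θ + √(L² − h²) = 0.785039 + √(9801.0 − 782.8492) = 0.785039 + 94.963945 = 95.748984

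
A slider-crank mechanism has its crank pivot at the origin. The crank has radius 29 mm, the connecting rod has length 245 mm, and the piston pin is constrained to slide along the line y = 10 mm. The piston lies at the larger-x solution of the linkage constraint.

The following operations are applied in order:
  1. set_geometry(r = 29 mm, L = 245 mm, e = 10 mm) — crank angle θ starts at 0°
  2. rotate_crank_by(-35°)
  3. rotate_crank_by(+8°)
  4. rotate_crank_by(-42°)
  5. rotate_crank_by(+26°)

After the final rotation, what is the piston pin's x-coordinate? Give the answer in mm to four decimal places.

264.3929

set_geometry: r = 29 mm, L = 245 mm, e = 10 mm; θ ← 0°
rotate_crank_by(-35°): θ ← 0° -35° = -35°
rotate_crank_by(+8°): θ ← -35° +8° = -27°
rotate_crank_by(-42°): θ ← -27° -42° = -69°
rotate_crank_by(+26°): θ ← -69° +26° = -43°
crank pin P = (r cos θ, r sin θ) = (21.209257, -19.777952)
h = r sin θ − e = -19.777952 − 10 = -29.777952
x = r cos θ + √(L² − h²) = 21.209257 + √(60025.0 − 886.7265) = 21.209257 + 243.183621 = 264.392878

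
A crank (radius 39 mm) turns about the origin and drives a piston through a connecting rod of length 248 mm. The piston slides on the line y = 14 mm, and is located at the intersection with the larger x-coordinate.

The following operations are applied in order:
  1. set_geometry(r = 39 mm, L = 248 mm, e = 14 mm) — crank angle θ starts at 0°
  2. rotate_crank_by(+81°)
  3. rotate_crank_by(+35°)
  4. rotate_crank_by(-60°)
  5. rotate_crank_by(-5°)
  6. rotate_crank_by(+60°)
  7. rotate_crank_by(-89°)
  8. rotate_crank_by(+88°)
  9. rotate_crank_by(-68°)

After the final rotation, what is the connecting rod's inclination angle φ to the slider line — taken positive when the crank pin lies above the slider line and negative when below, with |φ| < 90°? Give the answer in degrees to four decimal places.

set_geometry: r = 39 mm, L = 248 mm, e = 14 mm; θ ← 0°
rotate_crank_by(+81°): θ ← 0° +81° = 81°
rotate_crank_by(+35°): θ ← 81° +35° = 116°
rotate_crank_by(-60°): θ ← 116° -60° = 56°
rotate_crank_by(-5°): θ ← 56° -5° = 51°
rotate_crank_by(+60°): θ ← 51° +60° = 111°
rotate_crank_by(-89°): θ ← 111° -89° = 22°
rotate_crank_by(+88°): θ ← 22° +88° = 110°
rotate_crank_by(-68°): θ ← 110° -68° = 42°
crank pin P = (r cos θ, r sin θ) = (28.982648, 26.096094)
h = r sin θ − e = 26.096094 − 14 = 12.096094
sin φ = h / L = 12.096094 / 248 = 0.04877457
φ = arcsin(0.04877457) = 2.795686°

2.7957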